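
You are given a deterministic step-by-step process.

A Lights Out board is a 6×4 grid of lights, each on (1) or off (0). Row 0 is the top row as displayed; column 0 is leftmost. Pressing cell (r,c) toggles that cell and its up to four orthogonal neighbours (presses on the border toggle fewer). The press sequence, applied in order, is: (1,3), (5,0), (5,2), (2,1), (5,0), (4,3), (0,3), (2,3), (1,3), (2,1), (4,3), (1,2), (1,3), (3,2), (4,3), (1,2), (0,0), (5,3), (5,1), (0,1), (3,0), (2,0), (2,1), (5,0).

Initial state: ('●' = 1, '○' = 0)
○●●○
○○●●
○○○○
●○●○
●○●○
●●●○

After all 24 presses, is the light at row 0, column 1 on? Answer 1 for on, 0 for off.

step 0: ○●●○
○○●●
○○○○
●○●○
●○●○
●●●○
step 1: ○●●●
○○○○
○○○●
●○●○
●○●○
●●●○
step 2: ○●●●
○○○○
○○○●
●○●○
○○●○
○○●○
step 3: ○●●●
○○○○
○○○●
●○●○
○○○○
○●○●
step 4: ○●●●
○●○○
●●●●
●●●○
○○○○
○●○●
step 5: ○●●●
○●○○
●●●●
●●●○
●○○○
●○○●
step 6: ○●●●
○●○○
●●●●
●●●●
●○●●
●○○○
step 7: ○●○○
○●○●
●●●●
●●●●
●○●●
●○○○
step 8: ○●○○
○●○○
●●○○
●●●○
●○●●
●○○○
step 9: ○●○●
○●●●
●●○●
●●●○
●○●●
●○○○
step 10: ○●○●
○○●●
○○●●
●○●○
●○●●
●○○○
step 11: ○●○●
○○●●
○○●●
●○●●
●○○○
●○○●
step 12: ○●●●
○●○○
○○○●
●○●●
●○○○
●○○●
step 13: ○●●○
○●●●
○○○○
●○●●
●○○○
●○○●
step 14: ○●●○
○●●●
○○●○
●●○○
●○●○
●○○●
step 15: ○●●○
○●●●
○○●○
●●○●
●○○●
●○○○
step 16: ○●○○
○○○○
○○○○
●●○●
●○○●
●○○○
step 17: ●○○○
●○○○
○○○○
●●○●
●○○●
●○○○
step 18: ●○○○
●○○○
○○○○
●●○●
●○○○
●○●●
step 19: ●○○○
●○○○
○○○○
●●○●
●●○○
○●○●
step 20: ○●●○
●●○○
○○○○
●●○●
●●○○
○●○●
step 21: ○●●○
●●○○
●○○○
○○○●
○●○○
○●○●
step 22: ○●●○
○●○○
○●○○
●○○●
○●○○
○●○●
step 23: ○●●○
○○○○
●○●○
●●○●
○●○○
○●○●
step 24: ○●●○
○○○○
●○●○
●●○●
●●○○
●○○●

1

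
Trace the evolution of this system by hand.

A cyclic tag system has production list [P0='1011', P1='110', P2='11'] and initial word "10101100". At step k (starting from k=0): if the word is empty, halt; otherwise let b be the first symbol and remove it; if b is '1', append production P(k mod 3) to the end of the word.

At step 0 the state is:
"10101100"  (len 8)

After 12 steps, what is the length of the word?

14

0) "10101100"  (len 8)
1) "01011001011"  (len 11)
2) "1011001011"  (len 10)
3) "01100101111"  (len 11)
4) "1100101111"  (len 10)
5) "100101111110"  (len 12)
6) "0010111111011"  (len 13)
7) "010111111011"  (len 12)
8) "10111111011"  (len 11)
9) "011111101111"  (len 12)
10) "11111101111"  (len 11)
11) "1111101111110"  (len 13)
12) "11110111111011"  (len 14)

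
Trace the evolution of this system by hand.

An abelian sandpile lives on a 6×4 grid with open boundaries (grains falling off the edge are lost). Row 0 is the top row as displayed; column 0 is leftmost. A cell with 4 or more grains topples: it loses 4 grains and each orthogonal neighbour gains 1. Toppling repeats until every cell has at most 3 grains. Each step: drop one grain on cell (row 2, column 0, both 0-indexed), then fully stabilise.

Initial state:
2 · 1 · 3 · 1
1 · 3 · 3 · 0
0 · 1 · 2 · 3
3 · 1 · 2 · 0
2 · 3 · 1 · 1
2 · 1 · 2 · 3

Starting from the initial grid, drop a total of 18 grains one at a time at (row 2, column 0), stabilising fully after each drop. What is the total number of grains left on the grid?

k=0  2 · 1 · 3 · 1
1 · 3 · 3 · 0
0 · 1 · 2 · 3
3 · 1 · 2 · 0
2 · 3 · 1 · 1
2 · 1 · 2 · 3
k=1  2 · 1 · 3 · 1
1 · 3 · 3 · 0
1 · 1 · 2 · 3
3 · 1 · 2 · 0
2 · 3 · 1 · 1
2 · 1 · 2 · 3
k=2  2 · 1 · 3 · 1
1 · 3 · 3 · 0
2 · 1 · 2 · 3
3 · 1 · 2 · 0
2 · 3 · 1 · 1
2 · 1 · 2 · 3
k=3  2 · 1 · 3 · 1
1 · 3 · 3 · 0
3 · 1 · 2 · 3
3 · 1 · 2 · 0
2 · 3 · 1 · 1
2 · 1 · 2 · 3
k=4  2 · 1 · 3 · 1
2 · 3 · 3 · 0
1 · 2 · 2 · 3
0 · 2 · 2 · 0
3 · 3 · 1 · 1
2 · 1 · 2 · 3
k=5  2 · 1 · 3 · 1
2 · 3 · 3 · 0
2 · 2 · 2 · 3
0 · 2 · 2 · 0
3 · 3 · 1 · 1
2 · 1 · 2 · 3
k=6  2 · 1 · 3 · 1
2 · 3 · 3 · 0
3 · 2 · 2 · 3
0 · 2 · 2 · 0
3 · 3 · 1 · 1
2 · 1 · 2 · 3
k=7  2 · 1 · 3 · 1
3 · 3 · 3 · 0
0 · 3 · 2 · 3
1 · 2 · 2 · 0
3 · 3 · 1 · 1
2 · 1 · 2 · 3
k=8  2 · 1 · 3 · 1
3 · 3 · 3 · 0
1 · 3 · 2 · 3
1 · 2 · 2 · 0
3 · 3 · 1 · 1
2 · 1 · 2 · 3
k=9  2 · 1 · 3 · 1
3 · 3 · 3 · 0
2 · 3 · 2 · 3
1 · 2 · 2 · 0
3 · 3 · 1 · 1
2 · 1 · 2 · 3
k=10  2 · 1 · 3 · 1
3 · 3 · 3 · 0
3 · 3 · 2 · 3
1 · 2 · 2 · 0
3 · 3 · 1 · 1
2 · 1 · 2 · 3
k=11  3 · 3 · 0 · 2
1 · 2 · 2 · 2
2 · 2 · 1 · 0
2 · 3 · 3 · 1
3 · 3 · 1 · 1
2 · 1 · 2 · 3
k=12  3 · 3 · 0 · 2
1 · 2 · 2 · 2
3 · 2 · 1 · 0
2 · 3 · 3 · 1
3 · 3 · 1 · 1
2 · 1 · 2 · 3
k=13  3 · 3 · 0 · 2
2 · 2 · 2 · 2
0 · 3 · 1 · 0
3 · 3 · 3 · 1
3 · 3 · 1 · 1
2 · 1 · 2 · 3
k=14  3 · 3 · 0 · 2
2 · 2 · 2 · 2
1 · 3 · 1 · 0
3 · 3 · 3 · 1
3 · 3 · 1 · 1
2 · 1 · 2 · 3
k=15  3 · 3 · 0 · 2
2 · 2 · 2 · 2
2 · 3 · 1 · 0
3 · 3 · 3 · 1
3 · 3 · 1 · 1
2 · 1 · 2 · 3
k=16  3 · 3 · 0 · 2
2 · 2 · 2 · 2
3 · 3 · 1 · 0
3 · 3 · 3 · 1
3 · 3 · 1 · 1
2 · 1 · 2 · 3
k=17  3 · 3 · 0 · 2
3 · 3 · 2 · 2
2 · 1 · 3 · 0
2 · 3 · 0 · 2
1 · 1 · 3 · 1
3 · 2 · 2 · 3
k=18  3 · 3 · 0 · 2
3 · 3 · 2 · 2
3 · 1 · 3 · 0
2 · 3 · 0 · 2
1 · 1 · 3 · 1
3 · 2 · 2 · 3

48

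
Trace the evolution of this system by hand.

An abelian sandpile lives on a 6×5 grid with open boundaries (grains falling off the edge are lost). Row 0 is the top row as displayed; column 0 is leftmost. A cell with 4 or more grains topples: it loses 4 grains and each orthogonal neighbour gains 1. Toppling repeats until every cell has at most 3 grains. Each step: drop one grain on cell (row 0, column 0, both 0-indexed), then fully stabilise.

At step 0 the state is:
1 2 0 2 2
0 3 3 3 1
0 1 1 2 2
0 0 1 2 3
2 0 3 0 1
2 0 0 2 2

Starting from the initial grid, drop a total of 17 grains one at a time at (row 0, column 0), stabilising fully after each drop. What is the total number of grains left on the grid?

45

step 0: 1 2 0 2 2
0 3 3 3 1
0 1 1 2 2
0 0 1 2 3
2 0 3 0 1
2 0 0 2 2
step 1: 2 2 0 2 2
0 3 3 3 1
0 1 1 2 2
0 0 1 2 3
2 0 3 0 1
2 0 0 2 2
step 2: 3 2 0 2 2
0 3 3 3 1
0 1 1 2 2
0 0 1 2 3
2 0 3 0 1
2 0 0 2 2
step 3: 0 3 0 2 2
1 3 3 3 1
0 1 1 2 2
0 0 1 2 3
2 0 3 0 1
2 0 0 2 2
step 4: 1 3 0 2 2
1 3 3 3 1
0 1 1 2 2
0 0 1 2 3
2 0 3 0 1
2 0 0 2 2
step 5: 2 3 0 2 2
1 3 3 3 1
0 1 1 2 2
0 0 1 2 3
2 0 3 0 1
2 0 0 2 2
step 6: 3 3 0 2 2
1 3 3 3 1
0 1 1 2 2
0 0 1 2 3
2 0 3 0 1
2 0 0 2 2
step 7: 1 1 2 3 2
3 1 1 0 2
0 2 2 3 2
0 0 1 2 3
2 0 3 0 1
2 0 0 2 2
step 8: 2 1 2 3 2
3 1 1 0 2
0 2 2 3 2
0 0 1 2 3
2 0 3 0 1
2 0 0 2 2
step 9: 3 1 2 3 2
3 1 1 0 2
0 2 2 3 2
0 0 1 2 3
2 0 3 0 1
2 0 0 2 2
step 10: 1 2 2 3 2
0 2 1 0 2
1 2 2 3 2
0 0 1 2 3
2 0 3 0 1
2 0 0 2 2
step 11: 2 2 2 3 2
0 2 1 0 2
1 2 2 3 2
0 0 1 2 3
2 0 3 0 1
2 0 0 2 2
step 12: 3 2 2 3 2
0 2 1 0 2
1 2 2 3 2
0 0 1 2 3
2 0 3 0 1
2 0 0 2 2
step 13: 0 3 2 3 2
1 2 1 0 2
1 2 2 3 2
0 0 1 2 3
2 0 3 0 1
2 0 0 2 2
step 14: 1 3 2 3 2
1 2 1 0 2
1 2 2 3 2
0 0 1 2 3
2 0 3 0 1
2 0 0 2 2
step 15: 2 3 2 3 2
1 2 1 0 2
1 2 2 3 2
0 0 1 2 3
2 0 3 0 1
2 0 0 2 2
step 16: 3 3 2 3 2
1 2 1 0 2
1 2 2 3 2
0 0 1 2 3
2 0 3 0 1
2 0 0 2 2
step 17: 1 0 3 3 2
2 3 1 0 2
1 2 2 3 2
0 0 1 2 3
2 0 3 0 1
2 0 0 2 2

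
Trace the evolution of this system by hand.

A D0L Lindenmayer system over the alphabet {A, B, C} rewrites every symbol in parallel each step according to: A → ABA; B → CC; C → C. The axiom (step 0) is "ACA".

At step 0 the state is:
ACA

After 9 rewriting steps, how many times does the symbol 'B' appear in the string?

[0] ACA
[1] ABACABA
[2] ABACCABACABACCABA
[3] ABACCABACCABACCABACABACCABACCABACCABA
[4] ABACCABACCABACCABACCABACCABACCABACCABACABACCABACCABACCABACCABACCABACCABACCABA
[5] ABACCABACCABACCABACCABACCABACCABACCABACCABACCABACCABACCABA…ABACCABACCABACCABACCABACCABACCABACCABACCABACCABACCABACCABA  (len 157)
[6] ABACCABACCABACCABACCABACCABACCABACCABACCABACCABACCABACCABA…ABACCABACCABACCABACCABACCABACCABACCABACCABACCABACCABACCABA  (len 317)
[7] ABACCABACCABACCABACCABACCABACCABACCABACCABACCABACCABACCABA…ABACCABACCABACCABACCABACCABACCABACCABACCABACCABACCABACCABA  (len 637)
[8] ABACCABACCABACCABACCABACCABACCABACCABACCABACCABACCABACCABA…ABACCABACCABACCABACCABACCABACCABACCABACCABACCABACCABACCABA  (len 1277)
[9] ABACCABACCABACCABACCABACCABACCABACCABACCABACCABACCABACCABA…ABACCABACCABACCABACCABACCABACCABACCABACCABACCABACCABACCABA  (len 2557)

512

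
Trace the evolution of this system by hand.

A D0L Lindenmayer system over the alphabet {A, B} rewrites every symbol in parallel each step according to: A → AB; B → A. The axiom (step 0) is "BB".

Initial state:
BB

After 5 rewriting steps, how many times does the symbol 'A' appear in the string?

10

0) BB
1) AA
2) ABAB
3) ABAABA
4) ABAABABAAB
5) ABAABABAABAABABA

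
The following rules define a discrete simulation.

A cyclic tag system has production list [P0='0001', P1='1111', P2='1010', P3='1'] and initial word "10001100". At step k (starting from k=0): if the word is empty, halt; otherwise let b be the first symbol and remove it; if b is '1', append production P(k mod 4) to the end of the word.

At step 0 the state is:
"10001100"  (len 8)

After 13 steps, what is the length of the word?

t=0: "10001100"  (len 8)
t=1: "00011000001"  (len 11)
t=2: "0011000001"  (len 10)
t=3: "011000001"  (len 9)
t=4: "11000001"  (len 8)
t=5: "10000010001"  (len 11)
t=6: "00000100011111"  (len 14)
t=7: "0000100011111"  (len 13)
t=8: "000100011111"  (len 12)
t=9: "00100011111"  (len 11)
t=10: "0100011111"  (len 10)
t=11: "100011111"  (len 9)
t=12: "000111111"  (len 9)
t=13: "00111111"  (len 8)

8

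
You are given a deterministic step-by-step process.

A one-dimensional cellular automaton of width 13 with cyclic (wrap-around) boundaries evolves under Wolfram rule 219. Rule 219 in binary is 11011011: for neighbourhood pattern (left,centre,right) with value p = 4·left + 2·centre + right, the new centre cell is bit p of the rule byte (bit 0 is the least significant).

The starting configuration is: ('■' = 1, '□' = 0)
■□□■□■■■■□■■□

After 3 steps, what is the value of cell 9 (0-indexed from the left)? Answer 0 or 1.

0

[0] ■□□■□■■■■□■■□
[1] □■■□□■■■■□■■□
[2] ■■■■■■■■■□■■■
[3] ■■■■■■■■■□■■■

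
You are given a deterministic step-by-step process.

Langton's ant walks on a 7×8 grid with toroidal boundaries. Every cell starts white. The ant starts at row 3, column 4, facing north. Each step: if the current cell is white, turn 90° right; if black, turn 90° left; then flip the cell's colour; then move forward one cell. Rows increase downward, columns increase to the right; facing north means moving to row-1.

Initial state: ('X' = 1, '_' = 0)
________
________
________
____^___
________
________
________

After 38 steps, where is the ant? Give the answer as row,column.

6,3

[0] ________
________
________
____^___
________
________
________
[1] ________
________
________
____X>__
________
________
________
[2] ________
________
________
____XX__
_____v__
________
________
[3] ________
________
________
____XX__
____<X__
________
________
[4] ________
________
________
____^X__
____XX__
________
________
[5] ________
________
________
___<_X__
____XX__
________
________
[6] ________
________
___^____
___X_X__
____XX__
________
________
[7] ________
________
___X>___
___X_X__
____XX__
________
________
[8] ________
________
___XX___
___XvX__
____XX__
________
________
[9] ________
________
___XX___
___<XX__
____XX__
________
________
[10] ________
________
___XX___
____XX__
___vXX__
________
________
[11] ________
________
___XX___
____XX__
__<XXX__
________
________
[12] ________
________
___XX___
__^_XX__
__XXXX__
________
________
[13] ________
________
___XX___
__X>XX__
__XXXX__
________
________
[14] ________
________
___XX___
__XXXX__
__XvXX__
________
________
[15] ________
________
___XX___
__XXXX__
__X_>X__
________
________
[16] ________
________
___XX___
__XX^X__
__X__X__
________
________
[17] ________
________
___XX___
__X<_X__
__X__X__
________
________
[18] ________
________
___XX___
__X__X__
__Xv_X__
________
________
[19] ________
________
___XX___
__X__X__
__<X_X__
________
________
[20] ________
________
___XX___
__X__X__
___X_X__
__v_____
________
[21] ________
________
___XX___
__X__X__
___X_X__
_<X_____
________
[22] ________
________
___XX___
__X__X__
_^_X_X__
_XX_____
________
[23] ________
________
___XX___
__X__X__
_X>X_X__
_XX_____
________
[24] ________
________
___XX___
__X__X__
_XXX_X__
_Xv_____
________
[25] ________
________
___XX___
__X__X__
_XXX_X__
_X_>____
________
[26] ________
________
___XX___
__X__X__
_XXX_X__
_X_X____
___v____
[27] ________
________
___XX___
__X__X__
_XXX_X__
_X_X____
__<X____
[28] ________
________
___XX___
__X__X__
_XXX_X__
_X^X____
__XX____
[29] ________
________
___XX___
__X__X__
_XXX_X__
_XX>____
__XX____
[30] ________
________
___XX___
__X__X__
_XX^_X__
_XX_____
__XX____
[31] ________
________
___XX___
__X__X__
_X<__X__
_XX_____
__XX____
[32] ________
________
___XX___
__X__X__
_X___X__
_Xv_____
__XX____
[33] ________
________
___XX___
__X__X__
_X___X__
_X_>____
__XX____
[34] ________
________
___XX___
__X__X__
_X___X__
_X_X____
__Xv____
[35] ________
________
___XX___
__X__X__
_X___X__
_X_X____
__X_>___
[36] ____v___
________
___XX___
__X__X__
_X___X__
_X_X____
__X_X___
[37] ___<X___
________
___XX___
__X__X__
_X___X__
_X_X____
__X_X___
[38] ___XX___
________
___XX___
__X__X__
_X___X__
_X_X____
__X^X___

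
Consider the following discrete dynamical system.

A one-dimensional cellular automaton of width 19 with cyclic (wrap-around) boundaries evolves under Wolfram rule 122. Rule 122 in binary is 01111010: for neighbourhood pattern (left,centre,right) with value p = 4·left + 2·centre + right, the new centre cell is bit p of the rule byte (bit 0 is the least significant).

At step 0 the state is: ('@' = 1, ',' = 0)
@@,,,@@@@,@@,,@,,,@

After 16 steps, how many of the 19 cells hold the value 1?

8

gen 0: @@,,,@@@@,@@,,@,,,@
gen 1: ,@@,@@,,@@@@@@,@,@@
gen 2: @@@@@@@@@,,,,@@,@@@
gen 3: ,,,,,,,,@@,,@@@@@,,
gen 4: ,,,,,,,@@@@@@,,,@@,
gen 5: ,,,,,,@@,,,,@@,@@@@
gen 6: @,,,,@@@@,,@@@@@,,@
gen 7: @@,,@@,,@@@@,,,@@@@
gen 8: ,@@@@@@@@,,@@,@@,,,
gen 9: @@,,,,,,@@@@@@@@@,,
gen 10: @@@,,,,@@,,,,,,,@@@
gen 11: ,,@@,,@@@@,,,,,@@,,
gen 12: ,@@@@@@,,@@,,,@@@@,
gen 13: @@,,,,@@@@@@,@@,,@@
gen 14: ,@@,,@@,,,,@@@@@@@,
gen 15: @@@@@@@@,,@@,,,,,@@
gen 16: ,,,,,,,@@@@@@,,,@@,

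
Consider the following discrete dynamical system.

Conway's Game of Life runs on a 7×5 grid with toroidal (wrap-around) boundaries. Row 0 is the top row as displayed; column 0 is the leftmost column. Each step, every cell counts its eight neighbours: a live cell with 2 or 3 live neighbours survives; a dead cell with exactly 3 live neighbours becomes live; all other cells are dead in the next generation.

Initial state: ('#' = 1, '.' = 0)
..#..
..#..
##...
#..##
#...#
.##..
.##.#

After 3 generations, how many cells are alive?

step 0: ..#..
..#..
##...
#..##
#...#
.##..
.##.#
step 1: ..#..
..#..
####.
...#.
..#..
..#.#
#....
step 2: .#...
.....
.#.##
...##
..#..
.#.#.
.#.#.
step 3: ..#..
#.#..
#.###
#...#
..#.#
.#.#.
##...

15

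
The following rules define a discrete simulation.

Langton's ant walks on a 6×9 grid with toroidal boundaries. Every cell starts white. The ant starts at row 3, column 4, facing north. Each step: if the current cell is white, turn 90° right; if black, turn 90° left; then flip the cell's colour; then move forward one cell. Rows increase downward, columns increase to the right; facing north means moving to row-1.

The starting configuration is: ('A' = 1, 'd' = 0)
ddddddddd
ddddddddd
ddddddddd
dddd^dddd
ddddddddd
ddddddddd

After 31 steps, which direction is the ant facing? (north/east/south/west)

west

step 0: ddddddddd
ddddddddd
ddddddddd
dddd^dddd
ddddddddd
ddddddddd
step 1: ddddddddd
ddddddddd
ddddddddd
ddddA>ddd
ddddddddd
ddddddddd
step 2: ddddddddd
ddddddddd
ddddddddd
ddddAAddd
dddddvddd
ddddddddd
step 3: ddddddddd
ddddddddd
ddddddddd
ddddAAddd
dddd<Addd
ddddddddd
step 4: ddddddddd
ddddddddd
ddddddddd
dddd^Addd
ddddAAddd
ddddddddd
step 5: ddddddddd
ddddddddd
ddddddddd
ddd<dAddd
ddddAAddd
ddddddddd
step 6: ddddddddd
ddddddddd
ddd^ddddd
dddAdAddd
ddddAAddd
ddddddddd
step 7: ddddddddd
ddddddddd
dddA>dddd
dddAdAddd
ddddAAddd
ddddddddd
step 8: ddddddddd
ddddddddd
dddAAdddd
dddAvAddd
ddddAAddd
ddddddddd
step 9: ddddddddd
ddddddddd
dddAAdddd
ddd<AAddd
ddddAAddd
ddddddddd
step 10: ddddddddd
ddddddddd
dddAAdddd
ddddAAddd
dddvAAddd
ddddddddd
step 11: ddddddddd
ddddddddd
dddAAdddd
ddddAAddd
dd<AAAddd
ddddddddd
step 12: ddddddddd
ddddddddd
dddAAdddd
dd^dAAddd
ddAAAAddd
ddddddddd
step 13: ddddddddd
ddddddddd
dddAAdddd
ddA>AAddd
ddAAAAddd
ddddddddd
step 14: ddddddddd
ddddddddd
dddAAdddd
ddAAAAddd
ddAvAAddd
ddddddddd
step 15: ddddddddd
ddddddddd
dddAAdddd
ddAAAAddd
ddAd>Addd
ddddddddd
step 16: ddddddddd
ddddddddd
dddAAdddd
ddAA^Addd
ddAddAddd
ddddddddd
step 17: ddddddddd
ddddddddd
dddAAdddd
ddA<dAddd
ddAddAddd
ddddddddd
step 18: ddddddddd
ddddddddd
dddAAdddd
ddAddAddd
ddAvdAddd
ddddddddd
step 19: ddddddddd
ddddddddd
dddAAdddd
ddAddAddd
dd<AdAddd
ddddddddd
step 20: ddddddddd
ddddddddd
dddAAdddd
ddAddAddd
dddAdAddd
ddvdddddd
step 21: ddddddddd
ddddddddd
dddAAdddd
ddAddAddd
dddAdAddd
d<Adddddd
step 22: ddddddddd
ddddddddd
dddAAdddd
ddAddAddd
d^dAdAddd
dAAdddddd
step 23: ddddddddd
ddddddddd
dddAAdddd
ddAddAddd
dA>AdAddd
dAAdddddd
step 24: ddddddddd
ddddddddd
dddAAdddd
ddAddAddd
dAAAdAddd
dAvdddddd
step 25: ddddddddd
ddddddddd
dddAAdddd
ddAddAddd
dAAAdAddd
dAd>ddddd
step 26: dddvddddd
ddddddddd
dddAAdddd
ddAddAddd
dAAAdAddd
dAdAddddd
step 27: dd<Addddd
ddddddddd
dddAAdddd
ddAddAddd
dAAAdAddd
dAdAddddd
step 28: ddAAddddd
ddddddddd
dddAAdddd
ddAddAddd
dAAAdAddd
dA^Addddd
step 29: ddAAddddd
ddddddddd
dddAAdddd
ddAddAddd
dAAAdAddd
dAA>ddddd
step 30: ddAAddddd
ddddddddd
dddAAdddd
ddAddAddd
dAA^dAddd
dAAdddddd
step 31: ddAAddddd
ddddddddd
dddAAdddd
ddAddAddd
dA<ddAddd
dAAdddddd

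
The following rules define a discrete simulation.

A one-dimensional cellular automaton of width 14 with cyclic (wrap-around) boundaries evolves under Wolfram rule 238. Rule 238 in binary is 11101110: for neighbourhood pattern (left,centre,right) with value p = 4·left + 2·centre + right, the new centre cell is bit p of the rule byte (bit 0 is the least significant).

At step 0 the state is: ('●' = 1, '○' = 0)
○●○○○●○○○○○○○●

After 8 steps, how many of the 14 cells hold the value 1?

14

t=0: ○●○○○●○○○○○○○●
t=1: ●●○○●●○○○○○○●●
t=2: ●●○●●●○○○○○●●●
t=3: ●●●●●●○○○○●●●●
t=4: ●●●●●●○○○●●●●●
t=5: ●●●●●●○○●●●●●●
t=6: ●●●●●●○●●●●●●●
t=7: ●●●●●●●●●●●●●●
t=8: ●●●●●●●●●●●●●●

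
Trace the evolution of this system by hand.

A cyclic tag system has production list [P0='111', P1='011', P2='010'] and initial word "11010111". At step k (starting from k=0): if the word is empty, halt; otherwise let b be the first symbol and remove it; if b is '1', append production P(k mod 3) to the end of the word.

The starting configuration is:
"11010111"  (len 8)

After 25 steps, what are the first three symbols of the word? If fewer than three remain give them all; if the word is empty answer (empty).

101

k=0  "11010111"  (len 8)
k=1  "1010111111"  (len 10)
k=2  "010111111011"  (len 12)
k=3  "10111111011"  (len 11)
k=4  "0111111011111"  (len 13)
k=5  "111111011111"  (len 12)
k=6  "11111011111010"  (len 14)
k=7  "1111011111010111"  (len 16)
k=8  "111011111010111011"  (len 18)
k=9  "11011111010111011010"  (len 20)
k=10  "1011111010111011010111"  (len 22)
k=11  "011111010111011010111011"  (len 24)
k=12  "11111010111011010111011"  (len 23)
k=13  "1111010111011010111011111"  (len 25)
k=14  "111010111011010111011111011"  (len 27)
k=15  "11010111011010111011111011010"  (len 29)
k=16  "1010111011010111011111011010111"  (len 31)
k=17  "010111011010111011111011010111011"  (len 33)
k=18  "10111011010111011111011010111011"  (len 32)
k=19  "0111011010111011111011010111011111"  (len 34)
k=20  "111011010111011111011010111011111"  (len 33)
k=21  "11011010111011111011010111011111010"  (len 35)
k=22  "1011010111011111011010111011111010111"  (len 37)
k=23  "011010111011111011010111011111010111011"  (len 39)
k=24  "11010111011111011010111011111010111011"  (len 38)
k=25  "1010111011111011010111011111010111011111"  (len 40)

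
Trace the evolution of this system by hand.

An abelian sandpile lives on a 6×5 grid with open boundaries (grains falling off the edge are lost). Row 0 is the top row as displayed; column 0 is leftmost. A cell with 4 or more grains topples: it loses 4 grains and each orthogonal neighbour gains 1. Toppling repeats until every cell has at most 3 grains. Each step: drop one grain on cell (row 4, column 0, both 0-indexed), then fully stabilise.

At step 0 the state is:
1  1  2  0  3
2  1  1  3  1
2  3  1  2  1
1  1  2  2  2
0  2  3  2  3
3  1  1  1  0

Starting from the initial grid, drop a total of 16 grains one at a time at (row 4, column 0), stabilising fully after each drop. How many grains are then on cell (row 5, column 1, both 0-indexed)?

gen 0: 1  1  2  0  3
2  1  1  3  1
2  3  1  2  1
1  1  2  2  2
0  2  3  2  3
3  1  1  1  0
gen 1: 1  1  2  0  3
2  1  1  3  1
2  3  1  2  1
1  1  2  2  2
1  2  3  2  3
3  1  1  1  0
gen 2: 1  1  2  0  3
2  1  1  3  1
2  3  1  2  1
1  1  2  2  2
2  2  3  2  3
3  1  1  1  0
gen 3: 1  1  2  0  3
2  1  1  3  1
2  3  1  2  1
1  1  2  2  2
3  2  3  2  3
3  1  1  1  0
gen 4: 1  1  2  0  3
2  1  1  3  1
2  3  1  2  1
2  1  2  2  2
1  3  3  2  3
0  2  1  1  0
gen 5: 1  1  2  0  3
2  1  1  3  1
2  3  1  2  1
2  1  2  2  2
2  3  3  2  3
0  2  1  1  0
gen 6: 1  1  2  0  3
2  1  1  3  1
2  3  1  2  1
2  1  2  2  2
3  3  3  2  3
0  2  1  1  0
gen 7: 1  1  2  0  3
2  1  1  3  1
2  3  1  2  1
3  2  3  2  2
1  1  0  3  3
1  3  2  1  0
gen 8: 1  1  2  0  3
2  1  1  3  1
2  3  1  2  1
3  2  3  2  2
2  1  0  3  3
1  3  2  1  0
gen 9: 1  1  2  0  3
2  1  1  3  1
2  3  1  2  1
3  2  3  2  2
3  1  0  3  3
1  3  2  1  0
gen 10: 1  1  2  0  3
2  1  1  3  1
3  3  1  2  1
0  3  3  2  2
1  2  0  3  3
2  3  2  1  0
gen 11: 1  1  2  0  3
2  1  1  3  1
3  3  1  2  1
0  3  3  2  2
2  2  0  3  3
2  3  2  1  0
gen 12: 1  1  2  0  3
2  1  1  3  1
3  3  1  2  1
0  3  3  2  2
3  2  0  3  3
2  3  2  1  0
gen 13: 1  1  2  0  3
2  1  1  3  1
3  3  1  2  1
1  3  3  2  2
0  3  0  3  3
3  3  2  1  0
gen 14: 1  1  2  0  3
2  1  1  3  1
3  3  1  2  1
1  3  3  2  2
1  3  0  3  3
3  3  2  1  0
gen 15: 1  1  2  0  3
2  1  1  3  1
3  3  1  2  1
1  3  3  2  2
2  3  0  3  3
3  3  2  1  0
gen 16: 1  1  2  0  3
2  1  1  3  1
3  3  1  2  1
1  3  3  2  2
3  3  0  3  3
3  3  2  1  0

3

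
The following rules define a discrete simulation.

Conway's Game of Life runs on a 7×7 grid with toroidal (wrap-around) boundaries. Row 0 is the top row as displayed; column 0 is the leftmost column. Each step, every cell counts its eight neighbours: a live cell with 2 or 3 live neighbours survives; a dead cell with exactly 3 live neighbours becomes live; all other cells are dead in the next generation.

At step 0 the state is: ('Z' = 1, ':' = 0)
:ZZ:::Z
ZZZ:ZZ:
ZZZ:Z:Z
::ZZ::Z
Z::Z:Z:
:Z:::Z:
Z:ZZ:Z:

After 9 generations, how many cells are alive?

t=0: :ZZ:::Z
ZZZ:ZZ:
ZZZ:Z:Z
::ZZ::Z
Z::Z:Z:
:Z:::Z:
Z:ZZ:Z:
t=1: :::::::
::::Z::
::::Z::
:::::::
ZZ:Z:Z:
ZZ:Z:Z:
Z::ZZZ:
t=2: :::Z:Z:
:::::::
:::::::
::::Z::
ZZ:::::
:::Z:Z:
ZZZZ:Z:
t=3: :Z:Z::Z
:::::::
:::::::
:::::::
::::Z::
:::Z:::
:Z:Z:Z:
t=4: Z:::Z::
:::::::
:::::::
:::::::
:::::::
::ZZ:::
Z::Z:::
t=5: :::::::
:::::::
:::::::
:::::::
:::::::
::ZZ:::
:ZZZZ::
t=6: ::ZZ:::
:::::::
:::::::
:::::::
:::::::
:Z::Z::
:Z::Z::
t=7: ::ZZ:::
:::::::
:::::::
:::::::
:::::::
:::::::
:Z::Z::
t=8: ::ZZ:::
:::::::
:::::::
:::::::
:::::::
:::::::
::ZZ:::
t=9: ::ZZ:::
:::::::
:::::::
:::::::
:::::::
:::::::
::ZZ:::

4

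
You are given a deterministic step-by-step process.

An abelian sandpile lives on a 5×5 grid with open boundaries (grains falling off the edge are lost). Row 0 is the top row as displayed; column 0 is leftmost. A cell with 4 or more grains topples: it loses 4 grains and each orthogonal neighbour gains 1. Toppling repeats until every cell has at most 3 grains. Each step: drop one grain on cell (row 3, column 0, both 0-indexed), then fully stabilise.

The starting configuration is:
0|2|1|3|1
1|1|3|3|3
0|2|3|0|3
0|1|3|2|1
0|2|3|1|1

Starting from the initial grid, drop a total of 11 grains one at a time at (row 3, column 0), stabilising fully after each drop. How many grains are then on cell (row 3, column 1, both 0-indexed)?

3

[0] 0|2|1|3|1
1|1|3|3|3
0|2|3|0|3
0|1|3|2|1
0|2|3|1|1
[1] 0|2|1|3|1
1|1|3|3|3
0|2|3|0|3
1|1|3|2|1
0|2|3|1|1
[2] 0|2|1|3|1
1|1|3|3|3
0|2|3|0|3
2|1|3|2|1
0|2|3|1|1
[3] 0|2|1|3|1
1|1|3|3|3
0|2|3|0|3
3|1|3|2|1
0|2|3|1|1
[4] 0|2|1|3|1
1|1|3|3|3
1|2|3|0|3
0|2|3|2|1
1|2|3|1|1
[5] 0|2|1|3|1
1|1|3|3|3
1|2|3|0|3
1|2|3|2|1
1|2|3|1|1
[6] 0|2|1|3|1
1|1|3|3|3
1|2|3|0|3
2|2|3|2|1
1|2|3|1|1
[7] 0|2|1|3|1
1|1|3|3|3
1|2|3|0|3
3|2|3|2|1
1|2|3|1|1
[8] 0|2|1|3|1
1|1|3|3|3
2|2|3|0|3
0|3|3|2|1
2|2|3|1|1
[9] 0|2|1|3|1
1|1|3|3|3
2|2|3|0|3
1|3|3|2|1
2|2|3|1|1
[10] 0|2|1|3|1
1|1|3|3|3
2|2|3|0|3
2|3|3|2|1
2|2|3|1|1
[11] 0|2|1|3|1
1|1|3|3|3
2|2|3|0|3
3|3|3|2|1
2|2|3|1|1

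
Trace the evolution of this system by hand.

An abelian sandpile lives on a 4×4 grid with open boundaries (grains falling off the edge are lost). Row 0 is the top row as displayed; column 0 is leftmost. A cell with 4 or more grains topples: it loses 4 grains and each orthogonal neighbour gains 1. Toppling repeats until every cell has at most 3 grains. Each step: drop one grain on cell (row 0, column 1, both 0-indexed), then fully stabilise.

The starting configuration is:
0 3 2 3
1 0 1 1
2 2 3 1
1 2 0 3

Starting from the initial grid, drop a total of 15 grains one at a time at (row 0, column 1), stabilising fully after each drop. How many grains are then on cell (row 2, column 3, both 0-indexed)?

2

gen 0: 0 3 2 3
1 0 1 1
2 2 3 1
1 2 0 3
gen 1: 1 0 3 3
1 1 1 1
2 2 3 1
1 2 0 3
gen 2: 1 1 3 3
1 1 1 1
2 2 3 1
1 2 0 3
gen 3: 1 2 3 3
1 1 1 1
2 2 3 1
1 2 0 3
gen 4: 1 3 3 3
1 1 1 1
2 2 3 1
1 2 0 3
gen 5: 2 1 1 0
1 2 2 2
2 2 3 1
1 2 0 3
gen 6: 2 2 1 0
1 2 2 2
2 2 3 1
1 2 0 3
gen 7: 2 3 1 0
1 2 2 2
2 2 3 1
1 2 0 3
gen 8: 3 0 2 0
1 3 2 2
2 2 3 1
1 2 0 3
gen 9: 3 1 2 0
1 3 2 2
2 2 3 1
1 2 0 3
gen 10: 3 2 2 0
1 3 2 2
2 2 3 1
1 2 0 3
gen 11: 3 3 2 0
1 3 2 2
2 2 3 1
1 2 0 3
gen 12: 0 2 3 0
3 0 3 2
2 3 3 1
1 2 0 3
gen 13: 0 3 3 0
3 0 3 2
2 3 3 1
1 2 0 3
gen 14: 1 1 1 1
3 3 1 3
3 0 1 2
1 3 1 3
gen 15: 1 2 1 1
3 3 1 3
3 0 1 2
1 3 1 3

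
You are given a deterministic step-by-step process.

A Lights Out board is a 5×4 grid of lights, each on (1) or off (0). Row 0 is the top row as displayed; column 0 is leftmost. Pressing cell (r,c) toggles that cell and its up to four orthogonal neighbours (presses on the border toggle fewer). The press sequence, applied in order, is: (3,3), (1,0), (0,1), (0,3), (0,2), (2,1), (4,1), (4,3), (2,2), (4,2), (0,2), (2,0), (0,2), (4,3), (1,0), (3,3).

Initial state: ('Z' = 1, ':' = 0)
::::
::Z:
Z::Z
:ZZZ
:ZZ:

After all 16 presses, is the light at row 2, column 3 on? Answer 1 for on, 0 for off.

0

[0] ::::
::Z:
Z::Z
:ZZZ
:ZZ:
[1] ::::
::Z:
Z:::
:Z::
:ZZZ
[2] Z:::
ZZZ:
::::
:Z::
:ZZZ
[3] :ZZ:
Z:Z:
::::
:Z::
:ZZZ
[4] :Z:Z
Z:ZZ
::::
:Z::
:ZZZ
[5] ::Z:
Z::Z
::::
:Z::
:ZZZ
[6] ::Z:
ZZ:Z
ZZZ:
::::
:ZZZ
[7] ::Z:
ZZ:Z
ZZZ:
:Z::
Z::Z
[8] ::Z:
ZZ:Z
ZZZ:
:Z:Z
Z:Z:
[9] ::Z:
ZZZZ
Z::Z
:ZZZ
Z:Z:
[10] ::Z:
ZZZZ
Z::Z
:Z:Z
ZZ:Z
[11] :Z:Z
ZZ:Z
Z::Z
:Z:Z
ZZ:Z
[12] :Z:Z
:Z:Z
:Z:Z
ZZ:Z
ZZ:Z
[13] ::Z:
:ZZZ
:Z:Z
ZZ:Z
ZZ:Z
[14] ::Z:
:ZZZ
:Z:Z
ZZ::
ZZZ:
[15] Z:Z:
Z:ZZ
ZZ:Z
ZZ::
ZZZ:
[16] Z:Z:
Z:ZZ
ZZ::
ZZZZ
ZZZZ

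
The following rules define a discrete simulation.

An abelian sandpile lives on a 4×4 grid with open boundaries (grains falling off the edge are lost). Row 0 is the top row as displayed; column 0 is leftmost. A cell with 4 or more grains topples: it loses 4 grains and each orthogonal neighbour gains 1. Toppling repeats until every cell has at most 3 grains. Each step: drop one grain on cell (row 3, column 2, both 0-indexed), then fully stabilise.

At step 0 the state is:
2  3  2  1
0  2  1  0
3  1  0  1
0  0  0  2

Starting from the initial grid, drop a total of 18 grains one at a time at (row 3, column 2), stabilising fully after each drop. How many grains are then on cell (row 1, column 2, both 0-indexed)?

2

gen 0: 2  3  2  1
0  2  1  0
3  1  0  1
0  0  0  2
gen 1: 2  3  2  1
0  2  1  0
3  1  0  1
0  0  1  2
gen 2: 2  3  2  1
0  2  1  0
3  1  0  1
0  0  2  2
gen 3: 2  3  2  1
0  2  1  0
3  1  0  1
0  0  3  2
gen 4: 2  3  2  1
0  2  1  0
3  1  1  1
0  1  0  3
gen 5: 2  3  2  1
0  2  1  0
3  1  1  1
0  1  1  3
gen 6: 2  3  2  1
0  2  1  0
3  1  1  1
0  1  2  3
gen 7: 2  3  2  1
0  2  1  0
3  1  1  1
0  1  3  3
gen 8: 2  3  2  1
0  2  1  0
3  1  2  2
0  2  1  0
gen 9: 2  3  2  1
0  2  1  0
3  1  2  2
0  2  2  0
gen 10: 2  3  2  1
0  2  1  0
3  1  2  2
0  2  3  0
gen 11: 2  3  2  1
0  2  1  0
3  1  3  2
0  3  0  1
gen 12: 2  3  2  1
0  2  1  0
3  1  3  2
0  3  1  1
gen 13: 2  3  2  1
0  2  1  0
3  1  3  2
0  3  2  1
gen 14: 2  3  2  1
0  2  1  0
3  1  3  2
0  3  3  1
gen 15: 2  3  2  1
0  2  2  0
3  3  0  3
1  0  2  2
gen 16: 2  3  2  1
0  2  2  0
3  3  0  3
1  0  3  2
gen 17: 2  3  2  1
0  2  2  0
3  3  1  3
1  1  0  3
gen 18: 2  3  2  1
0  2  2  0
3  3  1  3
1  1  1  3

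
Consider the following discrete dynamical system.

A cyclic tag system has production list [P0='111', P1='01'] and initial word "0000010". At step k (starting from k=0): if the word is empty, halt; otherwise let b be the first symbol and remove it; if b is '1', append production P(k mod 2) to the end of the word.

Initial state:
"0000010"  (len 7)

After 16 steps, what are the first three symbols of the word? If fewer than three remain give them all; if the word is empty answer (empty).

101

k=0  "0000010"  (len 7)
k=1  "000010"  (len 6)
k=2  "00010"  (len 5)
k=3  "0010"  (len 4)
k=4  "010"  (len 3)
k=5  "10"  (len 2)
k=6  "001"  (len 3)
k=7  "01"  (len 2)
k=8  "1"  (len 1)
k=9  "111"  (len 3)
k=10  "1101"  (len 4)
k=11  "101111"  (len 6)
k=12  "0111101"  (len 7)
k=13  "111101"  (len 6)
k=14  "1110101"  (len 7)
k=15  "110101111"  (len 9)
k=16  "1010111101"  (len 10)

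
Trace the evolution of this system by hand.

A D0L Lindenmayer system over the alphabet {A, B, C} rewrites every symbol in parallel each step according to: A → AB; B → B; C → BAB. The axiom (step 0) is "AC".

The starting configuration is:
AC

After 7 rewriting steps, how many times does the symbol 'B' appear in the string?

15

t=0: AC
t=1: ABBAB
t=2: ABBBABB
t=3: ABBBBABBB
t=4: ABBBBBABBBB
t=5: ABBBBBBABBBBB
t=6: ABBBBBBBABBBBBB
t=7: ABBBBBBBBABBBBBBB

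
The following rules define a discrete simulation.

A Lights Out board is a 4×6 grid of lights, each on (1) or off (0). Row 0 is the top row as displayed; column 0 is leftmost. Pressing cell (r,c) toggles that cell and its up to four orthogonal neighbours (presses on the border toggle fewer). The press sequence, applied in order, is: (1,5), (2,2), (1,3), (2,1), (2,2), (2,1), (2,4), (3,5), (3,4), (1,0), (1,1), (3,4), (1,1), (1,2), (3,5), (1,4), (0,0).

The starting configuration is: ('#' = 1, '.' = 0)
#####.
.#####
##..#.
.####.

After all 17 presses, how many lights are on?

t=0: #####.
.#####
##..#.
.####.
t=1: ######
.###..
##..##
.####.
t=2: ######
.#.#..
#.####
.#.##.
t=3: ###.##
.##.#.
#.#.##
.#.##.
t=4: ###.##
..#.#.
.#..##
...##.
t=5: ###.##
....#.
..####
..###.
t=6: ###.##
.#..#.
##.###
.####.
t=7: ###.##
.#....
##....
.###..
t=8: ###.##
.#....
##...#
.#####
t=9: ###.##
.#....
##..##
.##...
t=10: .##.##
#.....
.#..##
.##...
t=11: ..#.##
.##...
....##
.##...
t=12: ..#.##
.##...
.....#
.#####
t=13: .##.##
#.....
.#...#
.#####
t=14: .#..##
####..
.##..#
.#####
t=15: .#..##
####..
.##...
.###..
t=16: .#...#
###.##
.##.#.
.###..
t=17: #....#
.##.##
.##.#.
.###..

12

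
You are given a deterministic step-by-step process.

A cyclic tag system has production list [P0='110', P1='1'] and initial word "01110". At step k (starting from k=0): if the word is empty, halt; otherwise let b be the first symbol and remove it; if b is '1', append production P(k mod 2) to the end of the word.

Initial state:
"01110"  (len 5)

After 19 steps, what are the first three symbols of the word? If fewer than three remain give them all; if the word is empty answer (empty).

t=0: "01110"  (len 5)
t=1: "1110"  (len 4)
t=2: "1101"  (len 4)
t=3: "101110"  (len 6)
t=4: "011101"  (len 6)
t=5: "11101"  (len 5)
t=6: "11011"  (len 5)
t=7: "1011110"  (len 7)
t=8: "0111101"  (len 7)
t=9: "111101"  (len 6)
t=10: "111011"  (len 6)
t=11: "11011110"  (len 8)
t=12: "10111101"  (len 8)
t=13: "0111101110"  (len 10)
t=14: "111101110"  (len 9)
t=15: "11101110110"  (len 11)
t=16: "11011101101"  (len 11)
t=17: "1011101101110"  (len 13)
t=18: "0111011011101"  (len 13)
t=19: "111011011101"  (len 12)

111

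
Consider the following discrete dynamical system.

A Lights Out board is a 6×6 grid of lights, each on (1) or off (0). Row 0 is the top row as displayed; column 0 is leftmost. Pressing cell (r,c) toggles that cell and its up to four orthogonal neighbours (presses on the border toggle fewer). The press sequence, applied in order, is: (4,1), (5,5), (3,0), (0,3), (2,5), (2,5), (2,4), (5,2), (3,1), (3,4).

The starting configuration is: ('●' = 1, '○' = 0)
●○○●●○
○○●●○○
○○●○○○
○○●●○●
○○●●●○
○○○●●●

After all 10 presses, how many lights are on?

14

t=0: ●○○●●○
○○●●○○
○○●○○○
○○●●○●
○○●●●○
○○○●●●
t=1: ●○○●●○
○○●●○○
○○●○○○
○●●●○●
●●○●●○
○●○●●●
t=2: ●○○●●○
○○●●○○
○○●○○○
○●●●○●
●●○●●●
○●○●○○
t=3: ●○○●●○
○○●●○○
●○●○○○
●○●●○●
○●○●●●
○●○●○○
t=4: ●○●○○○
○○●○○○
●○●○○○
●○●●○●
○●○●●●
○●○●○○
t=5: ●○●○○○
○○●○○●
●○●○●●
●○●●○○
○●○●●●
○●○●○○
t=6: ●○●○○○
○○●○○○
●○●○○○
●○●●○●
○●○●●●
○●○●○○
t=7: ●○●○○○
○○●○●○
●○●●●●
●○●●●●
○●○●●●
○●○●○○
t=8: ●○●○○○
○○●○●○
●○●●●●
●○●●●●
○●●●●●
○○●○○○
t=9: ●○●○○○
○○●○●○
●●●●●●
○●○●●●
○○●●●●
○○●○○○
t=10: ●○●○○○
○○●○●○
●●●●○●
○●○○○○
○○●●○●
○○●○○○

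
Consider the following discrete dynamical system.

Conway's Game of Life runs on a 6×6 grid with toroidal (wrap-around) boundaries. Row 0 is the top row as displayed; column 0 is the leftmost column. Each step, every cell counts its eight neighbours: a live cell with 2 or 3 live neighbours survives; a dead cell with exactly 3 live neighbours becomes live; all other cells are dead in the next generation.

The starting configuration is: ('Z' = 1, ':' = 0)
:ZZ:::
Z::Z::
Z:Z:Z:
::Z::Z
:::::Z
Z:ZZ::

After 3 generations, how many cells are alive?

6

k=0  :ZZ:::
Z::Z::
Z:Z:Z:
::Z::Z
:::::Z
Z:ZZ::
k=1  Z:::::
Z::Z:Z
Z:Z:Z:
ZZ:ZZZ
ZZZZZZ
Z:ZZ::
k=2  Z:ZZZ:
Z::ZZ:
::Z:::
::::::
::::::
::::::
k=3  :ZZ:Z:
::::Z:
:::Z::
::::::
::::::
:::Z::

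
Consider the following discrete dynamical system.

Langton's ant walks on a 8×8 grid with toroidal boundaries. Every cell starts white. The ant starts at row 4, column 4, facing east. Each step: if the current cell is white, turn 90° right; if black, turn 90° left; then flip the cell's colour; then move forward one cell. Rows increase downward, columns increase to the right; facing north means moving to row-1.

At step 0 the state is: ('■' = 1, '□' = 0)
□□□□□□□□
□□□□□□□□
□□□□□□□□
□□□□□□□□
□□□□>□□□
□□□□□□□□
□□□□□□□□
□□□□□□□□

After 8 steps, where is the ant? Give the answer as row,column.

4,4

t=0: □□□□□□□□
□□□□□□□□
□□□□□□□□
□□□□□□□□
□□□□>□□□
□□□□□□□□
□□□□□□□□
□□□□□□□□
t=1: □□□□□□□□
□□□□□□□□
□□□□□□□□
□□□□□□□□
□□□□■□□□
□□□□v□□□
□□□□□□□□
□□□□□□□□
t=2: □□□□□□□□
□□□□□□□□
□□□□□□□□
□□□□□□□□
□□□□■□□□
□□□<■□□□
□□□□□□□□
□□□□□□□□
t=3: □□□□□□□□
□□□□□□□□
□□□□□□□□
□□□□□□□□
□□□^■□□□
□□□■■□□□
□□□□□□□□
□□□□□□□□
t=4: □□□□□□□□
□□□□□□□□
□□□□□□□□
□□□□□□□□
□□□■>□□□
□□□■■□□□
□□□□□□□□
□□□□□□□□
t=5: □□□□□□□□
□□□□□□□□
□□□□□□□□
□□□□^□□□
□□□■□□□□
□□□■■□□□
□□□□□□□□
□□□□□□□□
t=6: □□□□□□□□
□□□□□□□□
□□□□□□□□
□□□□■>□□
□□□■□□□□
□□□■■□□□
□□□□□□□□
□□□□□□□□
t=7: □□□□□□□□
□□□□□□□□
□□□□□□□□
□□□□■■□□
□□□■□v□□
□□□■■□□□
□□□□□□□□
□□□□□□□□
t=8: □□□□□□□□
□□□□□□□□
□□□□□□□□
□□□□■■□□
□□□■<■□□
□□□■■□□□
□□□□□□□□
□□□□□□□□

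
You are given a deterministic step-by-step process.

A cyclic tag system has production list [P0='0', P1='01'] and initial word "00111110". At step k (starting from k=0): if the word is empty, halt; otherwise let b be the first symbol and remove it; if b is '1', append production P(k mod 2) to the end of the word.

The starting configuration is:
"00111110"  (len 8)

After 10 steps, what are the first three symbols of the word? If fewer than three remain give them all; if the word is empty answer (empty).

100

k=0  "00111110"  (len 8)
k=1  "0111110"  (len 7)
k=2  "111110"  (len 6)
k=3  "111100"  (len 6)
k=4  "1110001"  (len 7)
k=5  "1100010"  (len 7)
k=6  "10001001"  (len 8)
k=7  "00010010"  (len 8)
k=8  "0010010"  (len 7)
k=9  "010010"  (len 6)
k=10  "10010"  (len 5)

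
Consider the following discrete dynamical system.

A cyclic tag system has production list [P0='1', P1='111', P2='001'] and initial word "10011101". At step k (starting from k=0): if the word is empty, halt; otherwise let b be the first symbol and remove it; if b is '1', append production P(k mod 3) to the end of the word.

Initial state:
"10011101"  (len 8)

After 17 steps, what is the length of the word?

step 0: "10011101"  (len 8)
step 1: "00111011"  (len 8)
step 2: "0111011"  (len 7)
step 3: "111011"  (len 6)
step 4: "110111"  (len 6)
step 5: "10111111"  (len 8)
step 6: "0111111001"  (len 10)
step 7: "111111001"  (len 9)
step 8: "11111001111"  (len 11)
step 9: "1111001111001"  (len 13)
step 10: "1110011110011"  (len 13)
step 11: "110011110011111"  (len 15)
step 12: "10011110011111001"  (len 17)
step 13: "00111100111110011"  (len 17)
step 14: "0111100111110011"  (len 16)
step 15: "111100111110011"  (len 15)
step 16: "111001111100111"  (len 15)
step 17: "11001111100111111"  (len 17)

17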